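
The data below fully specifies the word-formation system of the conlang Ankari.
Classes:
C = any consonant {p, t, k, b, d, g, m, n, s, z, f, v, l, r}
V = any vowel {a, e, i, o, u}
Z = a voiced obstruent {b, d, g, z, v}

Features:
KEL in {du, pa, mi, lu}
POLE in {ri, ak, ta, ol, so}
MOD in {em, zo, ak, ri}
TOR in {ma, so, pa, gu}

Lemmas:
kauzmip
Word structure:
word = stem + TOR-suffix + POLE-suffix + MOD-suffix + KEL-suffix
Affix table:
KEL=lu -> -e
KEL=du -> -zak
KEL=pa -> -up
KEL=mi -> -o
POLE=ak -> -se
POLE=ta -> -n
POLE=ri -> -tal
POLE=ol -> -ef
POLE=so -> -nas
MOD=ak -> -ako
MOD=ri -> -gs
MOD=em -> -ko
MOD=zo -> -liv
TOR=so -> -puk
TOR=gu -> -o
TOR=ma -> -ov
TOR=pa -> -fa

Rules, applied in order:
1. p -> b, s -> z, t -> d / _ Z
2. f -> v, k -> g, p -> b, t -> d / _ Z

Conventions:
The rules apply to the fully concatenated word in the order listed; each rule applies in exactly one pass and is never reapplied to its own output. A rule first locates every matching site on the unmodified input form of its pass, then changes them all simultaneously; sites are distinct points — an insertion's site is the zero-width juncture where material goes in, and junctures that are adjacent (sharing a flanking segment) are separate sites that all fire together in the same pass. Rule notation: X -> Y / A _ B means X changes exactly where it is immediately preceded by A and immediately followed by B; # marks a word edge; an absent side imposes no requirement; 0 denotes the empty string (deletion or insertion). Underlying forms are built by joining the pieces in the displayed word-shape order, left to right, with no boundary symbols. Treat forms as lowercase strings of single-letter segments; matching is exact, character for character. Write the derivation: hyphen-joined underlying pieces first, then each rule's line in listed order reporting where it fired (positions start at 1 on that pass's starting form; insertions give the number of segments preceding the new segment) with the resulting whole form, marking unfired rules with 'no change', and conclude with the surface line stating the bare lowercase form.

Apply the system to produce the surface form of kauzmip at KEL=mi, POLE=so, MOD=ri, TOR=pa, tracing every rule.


underlying: kauzmip-fa-nas-gs-o
1. p -> b, s -> z, t -> d / _ Z: fires at position(s) 12: kauzmipfanazgso
2. f -> v, k -> g, p -> b, t -> d / _ Z: no change
surface: kauzmipfanazgso


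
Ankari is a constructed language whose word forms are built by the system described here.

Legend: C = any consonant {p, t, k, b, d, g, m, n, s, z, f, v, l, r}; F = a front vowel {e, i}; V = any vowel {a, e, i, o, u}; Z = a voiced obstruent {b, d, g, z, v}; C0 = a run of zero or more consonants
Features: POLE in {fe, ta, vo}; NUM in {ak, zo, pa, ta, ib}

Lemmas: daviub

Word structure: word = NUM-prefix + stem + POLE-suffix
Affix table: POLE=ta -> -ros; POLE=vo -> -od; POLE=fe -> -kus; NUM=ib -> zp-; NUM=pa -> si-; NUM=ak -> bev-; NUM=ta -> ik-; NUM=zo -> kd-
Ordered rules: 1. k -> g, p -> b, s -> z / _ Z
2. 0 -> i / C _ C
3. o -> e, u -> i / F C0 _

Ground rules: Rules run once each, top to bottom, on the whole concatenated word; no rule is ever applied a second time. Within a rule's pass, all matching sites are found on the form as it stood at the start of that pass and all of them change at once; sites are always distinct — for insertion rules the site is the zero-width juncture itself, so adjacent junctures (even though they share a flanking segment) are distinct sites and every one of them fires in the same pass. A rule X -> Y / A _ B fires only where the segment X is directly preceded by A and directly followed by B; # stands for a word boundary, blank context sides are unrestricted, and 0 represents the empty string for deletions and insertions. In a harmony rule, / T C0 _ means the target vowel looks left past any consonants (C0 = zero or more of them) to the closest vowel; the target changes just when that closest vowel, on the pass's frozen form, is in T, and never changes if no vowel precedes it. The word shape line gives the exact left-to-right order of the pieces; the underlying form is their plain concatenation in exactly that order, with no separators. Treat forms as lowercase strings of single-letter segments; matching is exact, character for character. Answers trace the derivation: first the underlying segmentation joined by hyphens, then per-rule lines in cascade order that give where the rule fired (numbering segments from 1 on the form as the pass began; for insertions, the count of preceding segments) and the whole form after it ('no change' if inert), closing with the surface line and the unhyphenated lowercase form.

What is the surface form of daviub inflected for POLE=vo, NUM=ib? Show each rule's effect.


underlying: zp-daviub-od
1. k -> g, p -> b, s -> z / _ Z: fires at position(s) 2: zbdaviubod
2. 0 -> i / C _ C: inserts after position(s) 1, 2: zibidaviubod
3. o -> e, u -> i / F C0 _: fires at position(s) 9: zibidaviibod
surface: zibidaviibod


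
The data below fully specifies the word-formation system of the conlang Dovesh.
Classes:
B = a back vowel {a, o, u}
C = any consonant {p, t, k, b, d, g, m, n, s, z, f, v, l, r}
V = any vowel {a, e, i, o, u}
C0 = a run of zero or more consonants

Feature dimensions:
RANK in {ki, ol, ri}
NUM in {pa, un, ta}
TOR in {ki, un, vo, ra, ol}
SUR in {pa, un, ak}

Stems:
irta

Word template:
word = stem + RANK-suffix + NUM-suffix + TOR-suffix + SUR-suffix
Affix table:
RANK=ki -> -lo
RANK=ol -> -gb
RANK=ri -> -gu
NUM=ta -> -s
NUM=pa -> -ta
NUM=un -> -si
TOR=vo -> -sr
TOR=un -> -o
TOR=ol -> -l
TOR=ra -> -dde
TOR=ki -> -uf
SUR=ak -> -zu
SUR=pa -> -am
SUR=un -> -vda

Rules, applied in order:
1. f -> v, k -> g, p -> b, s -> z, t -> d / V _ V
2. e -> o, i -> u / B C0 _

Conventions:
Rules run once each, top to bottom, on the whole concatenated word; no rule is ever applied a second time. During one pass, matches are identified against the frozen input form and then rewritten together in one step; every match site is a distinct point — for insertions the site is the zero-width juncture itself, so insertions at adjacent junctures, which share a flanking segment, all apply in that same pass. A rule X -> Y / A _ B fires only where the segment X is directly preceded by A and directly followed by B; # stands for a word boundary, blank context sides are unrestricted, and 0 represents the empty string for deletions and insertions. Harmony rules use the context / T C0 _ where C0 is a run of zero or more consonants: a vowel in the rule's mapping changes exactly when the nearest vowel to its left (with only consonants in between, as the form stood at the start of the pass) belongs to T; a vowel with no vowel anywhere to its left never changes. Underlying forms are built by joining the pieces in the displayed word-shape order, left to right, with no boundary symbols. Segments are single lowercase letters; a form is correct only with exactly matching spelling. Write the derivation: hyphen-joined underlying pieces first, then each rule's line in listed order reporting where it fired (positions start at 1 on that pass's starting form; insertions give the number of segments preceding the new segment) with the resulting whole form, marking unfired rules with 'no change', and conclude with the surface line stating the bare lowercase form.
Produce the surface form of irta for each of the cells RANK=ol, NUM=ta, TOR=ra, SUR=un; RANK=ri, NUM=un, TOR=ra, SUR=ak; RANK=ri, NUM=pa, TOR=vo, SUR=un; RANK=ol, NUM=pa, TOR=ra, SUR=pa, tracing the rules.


cell RANK=ol, NUM=ta, TOR=ra, SUR=un:
underlying: irta-gb-s-dde-vda
1. f -> v, k -> g, p -> b, s -> z, t -> d / V _ V: no change
2. e -> o, i -> u / B C0 _: fires at position(s) 10: irtagbsddovda
surface: irtagbsddovda

cell RANK=ri, NUM=un, TOR=ra, SUR=ak:
underlying: irta-gu-si-dde-zu
1. f -> v, k -> g, p -> b, s -> z, t -> d / V _ V: fires at position(s) 7: irtaguziddezu
2. e -> o, i -> u / B C0 _: fires at position(s) 8: irtaguzuddezu
surface: irtaguzuddezu

cell RANK=ri, NUM=pa, TOR=vo, SUR=un:
underlying: irta-gu-ta-sr-vda
1. f -> v, k -> g, p -> b, s -> z, t -> d / V _ V: fires at position(s) 7: irtagudasrvda
2. e -> o, i -> u / B C0 _: no change
surface: irtagudasrvda

cell RANK=ol, NUM=pa, TOR=ra, SUR=pa:
underlying: irta-gb-ta-dde-am
1. f -> v, k -> g, p -> b, s -> z, t -> d / V _ V: no change
2. e -> o, i -> u / B C0 _: fires at position(s) 11: irtagbtaddoam
surface: irtagbtaddoam


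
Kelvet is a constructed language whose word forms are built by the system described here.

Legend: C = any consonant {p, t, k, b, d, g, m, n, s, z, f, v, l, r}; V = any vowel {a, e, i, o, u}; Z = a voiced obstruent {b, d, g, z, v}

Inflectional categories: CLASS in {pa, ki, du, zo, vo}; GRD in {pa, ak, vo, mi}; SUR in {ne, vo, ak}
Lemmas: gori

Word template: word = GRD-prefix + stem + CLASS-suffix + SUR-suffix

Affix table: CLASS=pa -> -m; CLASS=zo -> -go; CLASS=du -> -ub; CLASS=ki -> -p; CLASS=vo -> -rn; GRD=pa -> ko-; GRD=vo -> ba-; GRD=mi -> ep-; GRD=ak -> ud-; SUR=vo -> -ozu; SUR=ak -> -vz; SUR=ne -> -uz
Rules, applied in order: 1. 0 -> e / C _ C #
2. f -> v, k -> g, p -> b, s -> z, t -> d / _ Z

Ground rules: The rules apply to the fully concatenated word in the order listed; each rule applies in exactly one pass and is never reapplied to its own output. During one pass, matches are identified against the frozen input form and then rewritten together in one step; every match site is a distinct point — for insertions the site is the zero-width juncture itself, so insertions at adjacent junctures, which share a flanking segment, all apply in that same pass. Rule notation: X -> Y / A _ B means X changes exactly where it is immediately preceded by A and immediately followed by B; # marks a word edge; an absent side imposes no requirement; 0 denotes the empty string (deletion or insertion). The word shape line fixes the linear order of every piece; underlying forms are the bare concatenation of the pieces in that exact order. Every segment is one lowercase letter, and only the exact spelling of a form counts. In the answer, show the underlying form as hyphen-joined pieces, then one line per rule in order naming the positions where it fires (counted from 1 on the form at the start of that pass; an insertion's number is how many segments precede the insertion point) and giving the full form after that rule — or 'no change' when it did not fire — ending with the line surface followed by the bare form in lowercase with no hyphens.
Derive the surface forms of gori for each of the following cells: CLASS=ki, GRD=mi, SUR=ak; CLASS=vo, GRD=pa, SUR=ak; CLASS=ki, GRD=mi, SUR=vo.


cell CLASS=ki, GRD=mi, SUR=ak:
underlying: ep-gori-p-vz
1. 0 -> e / C _ C #: inserts after position(s) 8: epgoripvez
2. f -> v, k -> g, p -> b, s -> z, t -> d / _ Z: fires at position(s) 2, 7: ebgoribvez
surface: ebgoribvez

cell CLASS=vo, GRD=pa, SUR=ak:
underlying: ko-gori-rn-vz
1. 0 -> e / C _ C #: inserts after position(s) 9: kogorirnvez
2. f -> v, k -> g, p -> b, s -> z, t -> d / _ Z: no change
surface: kogorirnvez

cell CLASS=ki, GRD=mi, SUR=vo:
underlying: ep-gori-p-ozu
1. 0 -> e / C _ C #: no change
2. f -> v, k -> g, p -> b, s -> z, t -> d / _ Z: fires at position(s) 2: ebgoripozu
surface: ebgoripozu


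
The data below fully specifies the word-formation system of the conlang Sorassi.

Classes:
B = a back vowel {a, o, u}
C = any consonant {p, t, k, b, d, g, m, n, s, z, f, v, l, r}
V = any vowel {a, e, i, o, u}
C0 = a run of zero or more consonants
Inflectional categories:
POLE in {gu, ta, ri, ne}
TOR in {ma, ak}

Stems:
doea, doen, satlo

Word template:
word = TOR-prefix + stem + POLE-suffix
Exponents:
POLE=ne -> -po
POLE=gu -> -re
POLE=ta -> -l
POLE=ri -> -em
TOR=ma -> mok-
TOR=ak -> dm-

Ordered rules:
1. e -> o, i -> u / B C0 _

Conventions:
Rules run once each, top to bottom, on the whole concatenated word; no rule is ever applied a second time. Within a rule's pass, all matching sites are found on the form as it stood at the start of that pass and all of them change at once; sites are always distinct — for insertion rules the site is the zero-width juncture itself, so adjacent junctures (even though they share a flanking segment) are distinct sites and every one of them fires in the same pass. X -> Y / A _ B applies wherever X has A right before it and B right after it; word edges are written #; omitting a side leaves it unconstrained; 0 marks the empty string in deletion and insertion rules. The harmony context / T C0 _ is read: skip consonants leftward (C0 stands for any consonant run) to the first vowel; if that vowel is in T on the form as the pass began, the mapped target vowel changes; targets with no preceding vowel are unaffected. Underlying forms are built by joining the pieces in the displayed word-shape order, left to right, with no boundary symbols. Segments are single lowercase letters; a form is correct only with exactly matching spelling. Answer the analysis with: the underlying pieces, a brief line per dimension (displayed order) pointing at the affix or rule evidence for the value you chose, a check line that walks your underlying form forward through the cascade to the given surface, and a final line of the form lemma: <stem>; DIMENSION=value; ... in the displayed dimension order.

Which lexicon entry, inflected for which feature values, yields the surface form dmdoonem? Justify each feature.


underlying: dm-doen-em
POLE=ri - signalled by the affix -em
TOR=ak - signalled by the affix dm-
check: dmdoenem -> dmdoonem
lemma: doen; POLE=ri; TOR=ak


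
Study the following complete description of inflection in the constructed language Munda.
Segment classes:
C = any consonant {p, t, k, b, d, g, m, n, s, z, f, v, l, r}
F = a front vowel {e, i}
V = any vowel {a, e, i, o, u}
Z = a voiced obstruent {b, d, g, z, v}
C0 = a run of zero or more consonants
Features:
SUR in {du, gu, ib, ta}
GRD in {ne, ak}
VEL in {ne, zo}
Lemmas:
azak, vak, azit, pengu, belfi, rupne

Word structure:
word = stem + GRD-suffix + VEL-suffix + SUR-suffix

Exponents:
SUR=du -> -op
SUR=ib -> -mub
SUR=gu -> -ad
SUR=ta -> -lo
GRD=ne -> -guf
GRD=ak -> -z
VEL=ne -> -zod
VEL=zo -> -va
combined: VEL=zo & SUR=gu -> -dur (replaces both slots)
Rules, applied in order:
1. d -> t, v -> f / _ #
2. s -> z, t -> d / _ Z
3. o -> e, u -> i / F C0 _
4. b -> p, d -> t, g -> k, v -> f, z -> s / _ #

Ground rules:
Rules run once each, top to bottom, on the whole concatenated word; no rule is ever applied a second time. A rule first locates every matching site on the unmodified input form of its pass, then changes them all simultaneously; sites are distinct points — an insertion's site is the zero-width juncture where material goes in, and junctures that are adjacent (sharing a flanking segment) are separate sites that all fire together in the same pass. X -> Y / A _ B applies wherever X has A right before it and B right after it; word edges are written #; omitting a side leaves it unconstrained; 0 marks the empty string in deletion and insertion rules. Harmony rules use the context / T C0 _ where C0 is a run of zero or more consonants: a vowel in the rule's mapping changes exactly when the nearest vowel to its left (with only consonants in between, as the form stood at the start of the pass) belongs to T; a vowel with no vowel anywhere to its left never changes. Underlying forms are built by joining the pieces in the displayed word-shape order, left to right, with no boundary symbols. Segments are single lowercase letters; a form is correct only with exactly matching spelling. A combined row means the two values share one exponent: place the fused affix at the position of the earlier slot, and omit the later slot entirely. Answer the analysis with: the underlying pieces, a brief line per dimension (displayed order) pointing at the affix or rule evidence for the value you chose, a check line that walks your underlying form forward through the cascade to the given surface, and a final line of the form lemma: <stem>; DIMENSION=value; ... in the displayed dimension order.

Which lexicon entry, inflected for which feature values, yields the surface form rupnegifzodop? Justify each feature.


underlying: rupne-guf-zod-op
SUR=du - signalled by the affix -op
GRD=ne - signalled by the affix -guf
VEL=ne - signalled by the affix -zod
check: rupnegufzodop -> rupnegufzodop -> rupnegufzodop -> rupnegifzodop -> rupnegifzodop
lemma: rupne; SUR=du; GRD=ne; VEL=ne


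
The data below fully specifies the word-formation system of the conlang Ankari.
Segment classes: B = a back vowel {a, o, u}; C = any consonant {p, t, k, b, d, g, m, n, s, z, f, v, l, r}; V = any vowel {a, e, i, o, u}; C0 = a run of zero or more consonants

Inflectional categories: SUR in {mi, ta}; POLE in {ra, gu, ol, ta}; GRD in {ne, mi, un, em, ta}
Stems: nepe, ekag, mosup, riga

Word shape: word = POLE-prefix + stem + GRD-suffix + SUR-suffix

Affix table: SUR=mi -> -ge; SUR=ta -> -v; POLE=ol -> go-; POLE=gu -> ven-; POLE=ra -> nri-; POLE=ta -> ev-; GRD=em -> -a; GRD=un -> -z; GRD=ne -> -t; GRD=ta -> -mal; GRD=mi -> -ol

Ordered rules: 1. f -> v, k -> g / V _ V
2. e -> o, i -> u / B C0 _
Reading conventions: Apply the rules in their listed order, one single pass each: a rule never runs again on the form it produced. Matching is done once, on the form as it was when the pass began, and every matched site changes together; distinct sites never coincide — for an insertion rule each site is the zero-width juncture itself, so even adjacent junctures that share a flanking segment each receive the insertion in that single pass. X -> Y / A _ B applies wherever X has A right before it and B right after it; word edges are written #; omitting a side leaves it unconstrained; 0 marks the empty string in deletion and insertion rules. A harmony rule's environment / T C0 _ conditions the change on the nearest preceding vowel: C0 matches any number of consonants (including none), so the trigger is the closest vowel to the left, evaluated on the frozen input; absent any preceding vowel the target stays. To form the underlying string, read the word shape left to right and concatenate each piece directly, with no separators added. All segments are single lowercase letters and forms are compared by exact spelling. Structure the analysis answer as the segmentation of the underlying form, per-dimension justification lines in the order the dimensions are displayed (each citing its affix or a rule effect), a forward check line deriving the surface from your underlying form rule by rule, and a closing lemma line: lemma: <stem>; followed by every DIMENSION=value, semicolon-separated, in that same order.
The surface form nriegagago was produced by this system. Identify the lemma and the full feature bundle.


underlying: nri-ekag-a-ge
SUR=mi - signalled by the affix -ge
POLE=ra - signalled by the affix nri-
GRD=em - signalled by the affix -a
check: nriekagage -> nriegagage -> nriegagago
lemma: ekag; SUR=mi; POLE=ra; GRD=em


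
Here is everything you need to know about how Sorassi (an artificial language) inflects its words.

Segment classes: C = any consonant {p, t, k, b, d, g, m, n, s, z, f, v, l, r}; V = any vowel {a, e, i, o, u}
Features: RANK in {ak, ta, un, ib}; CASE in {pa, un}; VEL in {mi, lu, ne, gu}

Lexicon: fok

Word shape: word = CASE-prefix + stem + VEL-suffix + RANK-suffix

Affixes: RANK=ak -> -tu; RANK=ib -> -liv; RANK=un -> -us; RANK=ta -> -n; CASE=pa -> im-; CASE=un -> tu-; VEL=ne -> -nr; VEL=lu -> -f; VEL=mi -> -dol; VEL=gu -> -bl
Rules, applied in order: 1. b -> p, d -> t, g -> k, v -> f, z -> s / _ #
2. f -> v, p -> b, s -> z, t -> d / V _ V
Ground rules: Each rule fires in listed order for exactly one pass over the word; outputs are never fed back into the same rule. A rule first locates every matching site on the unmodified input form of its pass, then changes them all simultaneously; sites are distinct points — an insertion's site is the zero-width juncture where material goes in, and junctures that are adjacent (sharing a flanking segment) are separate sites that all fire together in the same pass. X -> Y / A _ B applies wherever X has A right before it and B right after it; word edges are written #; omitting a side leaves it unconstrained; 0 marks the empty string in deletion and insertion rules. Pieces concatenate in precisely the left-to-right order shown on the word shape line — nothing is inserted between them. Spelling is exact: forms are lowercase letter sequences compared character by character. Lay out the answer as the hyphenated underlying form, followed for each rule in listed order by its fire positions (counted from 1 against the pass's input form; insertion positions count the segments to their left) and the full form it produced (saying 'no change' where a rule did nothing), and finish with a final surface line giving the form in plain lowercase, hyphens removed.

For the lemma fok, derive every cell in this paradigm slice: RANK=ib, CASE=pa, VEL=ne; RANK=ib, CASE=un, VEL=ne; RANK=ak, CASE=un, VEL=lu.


cell RANK=ib, CASE=pa, VEL=ne:
underlying: im-fok-nr-liv
1. b -> p, d -> t, g -> k, v -> f, z -> s / _ #: fires at position(s) 10: imfoknrlif
2. f -> v, p -> b, s -> z, t -> d / V _ V: no change
surface: imfoknrlif

cell RANK=ib, CASE=un, VEL=ne:
underlying: tu-fok-nr-liv
1. b -> p, d -> t, g -> k, v -> f, z -> s / _ #: fires at position(s) 10: tufoknrlif
2. f -> v, p -> b, s -> z, t -> d / V _ V: fires at position(s) 3: tuvoknrlif
surface: tuvoknrlif

cell RANK=ak, CASE=un, VEL=lu:
underlying: tu-fok-f-tu
1. b -> p, d -> t, g -> k, v -> f, z -> s / _ #: no change
2. f -> v, p -> b, s -> z, t -> d / V _ V: fires at position(s) 3: tuvokftu
surface: tuvokftu


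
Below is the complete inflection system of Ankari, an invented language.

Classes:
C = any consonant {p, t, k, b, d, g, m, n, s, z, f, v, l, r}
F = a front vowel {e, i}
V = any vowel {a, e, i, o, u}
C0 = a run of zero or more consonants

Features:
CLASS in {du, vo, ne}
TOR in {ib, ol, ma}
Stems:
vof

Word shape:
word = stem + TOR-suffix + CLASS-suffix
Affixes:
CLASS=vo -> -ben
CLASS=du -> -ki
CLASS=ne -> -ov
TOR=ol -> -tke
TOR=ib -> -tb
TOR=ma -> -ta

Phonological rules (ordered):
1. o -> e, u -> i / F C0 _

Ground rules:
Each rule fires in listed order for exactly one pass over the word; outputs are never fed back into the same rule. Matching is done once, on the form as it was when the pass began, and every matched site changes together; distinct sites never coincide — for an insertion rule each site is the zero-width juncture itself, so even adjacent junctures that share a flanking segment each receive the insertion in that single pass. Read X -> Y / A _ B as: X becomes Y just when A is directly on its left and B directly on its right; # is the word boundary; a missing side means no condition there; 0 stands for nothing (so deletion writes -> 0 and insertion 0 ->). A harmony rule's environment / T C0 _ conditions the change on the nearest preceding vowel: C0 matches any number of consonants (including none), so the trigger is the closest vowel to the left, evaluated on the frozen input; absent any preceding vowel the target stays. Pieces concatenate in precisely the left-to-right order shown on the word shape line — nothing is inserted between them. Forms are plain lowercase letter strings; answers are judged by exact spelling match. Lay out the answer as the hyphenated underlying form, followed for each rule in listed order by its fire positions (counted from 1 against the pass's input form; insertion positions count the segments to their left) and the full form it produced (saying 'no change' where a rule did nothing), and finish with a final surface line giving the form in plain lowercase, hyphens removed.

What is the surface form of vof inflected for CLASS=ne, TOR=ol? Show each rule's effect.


underlying: vof-tke-ov
1. o -> e, u -> i / F C0 _: fires at position(s) 7: voftkeev
surface: voftkeev


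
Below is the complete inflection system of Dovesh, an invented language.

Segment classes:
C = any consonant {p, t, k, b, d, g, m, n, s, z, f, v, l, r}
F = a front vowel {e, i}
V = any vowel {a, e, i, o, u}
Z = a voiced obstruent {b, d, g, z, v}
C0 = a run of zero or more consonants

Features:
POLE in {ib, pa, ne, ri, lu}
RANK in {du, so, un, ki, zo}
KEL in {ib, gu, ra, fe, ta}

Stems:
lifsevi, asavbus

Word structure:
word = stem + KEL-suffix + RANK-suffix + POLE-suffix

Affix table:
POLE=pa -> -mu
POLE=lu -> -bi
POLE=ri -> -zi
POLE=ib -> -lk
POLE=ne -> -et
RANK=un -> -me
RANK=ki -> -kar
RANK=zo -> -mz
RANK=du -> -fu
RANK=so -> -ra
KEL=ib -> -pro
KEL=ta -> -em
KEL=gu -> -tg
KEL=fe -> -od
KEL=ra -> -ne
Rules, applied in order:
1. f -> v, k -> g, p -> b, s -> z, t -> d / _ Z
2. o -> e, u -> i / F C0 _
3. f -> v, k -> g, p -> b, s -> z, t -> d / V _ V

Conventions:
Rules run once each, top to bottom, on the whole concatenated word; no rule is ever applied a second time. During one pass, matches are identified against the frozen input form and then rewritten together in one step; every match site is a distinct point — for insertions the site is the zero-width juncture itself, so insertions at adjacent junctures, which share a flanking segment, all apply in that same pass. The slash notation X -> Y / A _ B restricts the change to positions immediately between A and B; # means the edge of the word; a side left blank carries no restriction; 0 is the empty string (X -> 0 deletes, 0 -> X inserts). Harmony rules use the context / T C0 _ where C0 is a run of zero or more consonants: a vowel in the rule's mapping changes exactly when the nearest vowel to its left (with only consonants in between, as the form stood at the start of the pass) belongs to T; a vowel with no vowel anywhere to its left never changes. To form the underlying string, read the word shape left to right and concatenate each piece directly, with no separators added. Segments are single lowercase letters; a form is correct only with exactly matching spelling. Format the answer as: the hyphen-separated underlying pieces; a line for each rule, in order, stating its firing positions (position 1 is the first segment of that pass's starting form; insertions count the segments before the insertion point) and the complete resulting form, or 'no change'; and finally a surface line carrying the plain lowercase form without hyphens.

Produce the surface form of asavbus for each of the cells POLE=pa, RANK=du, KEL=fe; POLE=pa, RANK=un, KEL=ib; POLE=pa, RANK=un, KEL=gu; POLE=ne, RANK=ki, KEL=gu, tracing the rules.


cell POLE=pa, RANK=du, KEL=fe:
underlying: asavbus-od-fu-mu
1. f -> v, k -> g, p -> b, s -> z, t -> d / _ Z: no change
2. o -> e, u -> i / F C0 _: no change
3. f -> v, k -> g, p -> b, s -> z, t -> d / V _ V: fires at position(s) 2, 7: azavbuzodfumu
surface: azavbuzodfumu

cell POLE=pa, RANK=un, KEL=ib:
underlying: asavbus-pro-me-mu
1. f -> v, k -> g, p -> b, s -> z, t -> d / _ Z: no change
2. o -> e, u -> i / F C0 _: fires at position(s) 14: asavbuspromemi
3. f -> v, k -> g, p -> b, s -> z, t -> d / V _ V: fires at position(s) 2: azavbuspromemi
surface: azavbuspromemi

cell POLE=pa, RANK=un, KEL=gu:
underlying: asavbus-tg-me-mu
1. f -> v, k -> g, p -> b, s -> z, t -> d / _ Z: fires at position(s) 8: asavbusdgmemu
2. o -> e, u -> i / F C0 _: fires at position(s) 13: asavbusdgmemi
3. f -> v, k -> g, p -> b, s -> z, t -> d / V _ V: fires at position(s) 2: azavbusdgmemi
surface: azavbusdgmemi

cell POLE=ne, RANK=ki, KEL=gu:
underlying: asavbus-tg-kar-et
1. f -> v, k -> g, p -> b, s -> z, t -> d / _ Z: fires at position(s) 8: asavbusdgkaret
2. o -> e, u -> i / F C0 _: no change
3. f -> v, k -> g, p -> b, s -> z, t -> d / V _ V: fires at position(s) 2: azavbusdgkaret
surface: azavbusdgkaret


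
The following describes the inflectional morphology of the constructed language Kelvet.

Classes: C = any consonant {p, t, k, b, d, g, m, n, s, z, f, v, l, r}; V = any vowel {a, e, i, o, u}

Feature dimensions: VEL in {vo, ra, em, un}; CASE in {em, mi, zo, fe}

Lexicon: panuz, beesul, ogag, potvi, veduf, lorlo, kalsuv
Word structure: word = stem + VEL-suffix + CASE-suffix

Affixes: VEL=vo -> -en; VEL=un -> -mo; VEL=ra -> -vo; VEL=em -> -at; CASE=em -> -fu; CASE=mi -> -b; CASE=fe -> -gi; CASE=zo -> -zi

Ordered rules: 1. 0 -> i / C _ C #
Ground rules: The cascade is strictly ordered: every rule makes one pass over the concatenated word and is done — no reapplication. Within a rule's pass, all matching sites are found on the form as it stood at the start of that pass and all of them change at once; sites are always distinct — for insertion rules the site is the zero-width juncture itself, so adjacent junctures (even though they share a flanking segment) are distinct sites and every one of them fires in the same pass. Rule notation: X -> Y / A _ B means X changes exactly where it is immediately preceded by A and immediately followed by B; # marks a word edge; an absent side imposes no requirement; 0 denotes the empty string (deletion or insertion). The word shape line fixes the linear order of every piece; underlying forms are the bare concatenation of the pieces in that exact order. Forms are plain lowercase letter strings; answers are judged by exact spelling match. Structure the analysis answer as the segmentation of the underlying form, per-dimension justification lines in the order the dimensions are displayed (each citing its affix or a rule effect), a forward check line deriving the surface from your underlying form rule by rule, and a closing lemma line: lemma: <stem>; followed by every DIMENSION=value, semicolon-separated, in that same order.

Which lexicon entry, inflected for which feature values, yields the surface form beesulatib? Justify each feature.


underlying: beesul-at-b
VEL=em - signalled by the affix -at
CASE=mi - signalled by the affix -b
check: beesulatb -> beesulatib
lemma: beesul; VEL=em; CASE=mi


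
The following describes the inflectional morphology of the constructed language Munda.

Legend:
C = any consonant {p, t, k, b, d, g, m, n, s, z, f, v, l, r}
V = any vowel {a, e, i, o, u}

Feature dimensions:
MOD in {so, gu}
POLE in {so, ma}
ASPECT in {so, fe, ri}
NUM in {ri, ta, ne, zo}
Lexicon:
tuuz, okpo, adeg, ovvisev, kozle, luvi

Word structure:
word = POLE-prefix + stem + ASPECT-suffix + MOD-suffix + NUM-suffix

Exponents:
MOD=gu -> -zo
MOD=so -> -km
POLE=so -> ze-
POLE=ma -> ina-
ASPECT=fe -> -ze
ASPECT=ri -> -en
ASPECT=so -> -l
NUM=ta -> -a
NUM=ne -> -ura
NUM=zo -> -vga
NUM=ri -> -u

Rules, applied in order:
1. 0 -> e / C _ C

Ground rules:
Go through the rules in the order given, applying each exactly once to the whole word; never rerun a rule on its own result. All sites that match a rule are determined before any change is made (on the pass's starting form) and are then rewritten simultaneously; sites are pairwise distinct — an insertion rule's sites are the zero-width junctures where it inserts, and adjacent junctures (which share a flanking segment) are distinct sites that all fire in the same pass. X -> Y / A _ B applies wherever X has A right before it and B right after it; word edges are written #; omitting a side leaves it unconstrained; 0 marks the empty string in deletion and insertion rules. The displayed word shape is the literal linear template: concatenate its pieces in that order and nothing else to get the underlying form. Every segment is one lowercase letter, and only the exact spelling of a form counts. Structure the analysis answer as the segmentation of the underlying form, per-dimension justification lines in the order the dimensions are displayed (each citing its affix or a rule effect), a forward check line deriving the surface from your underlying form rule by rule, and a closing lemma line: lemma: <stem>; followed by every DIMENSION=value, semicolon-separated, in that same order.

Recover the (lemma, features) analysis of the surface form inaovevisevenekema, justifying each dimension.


underlying: ina-ovvisev-en-km-a
MOD=so - signalled by the affix -km
POLE=ma - signalled by the affix ina-
ASPECT=ri - signalled by the affix -en
NUM=ta - signalled by the affix -a
check: inaovvisevenkma -> inaovevisevenekema
lemma: ovvisev; MOD=so; POLE=ma; ASPECT=ri; NUM=ta


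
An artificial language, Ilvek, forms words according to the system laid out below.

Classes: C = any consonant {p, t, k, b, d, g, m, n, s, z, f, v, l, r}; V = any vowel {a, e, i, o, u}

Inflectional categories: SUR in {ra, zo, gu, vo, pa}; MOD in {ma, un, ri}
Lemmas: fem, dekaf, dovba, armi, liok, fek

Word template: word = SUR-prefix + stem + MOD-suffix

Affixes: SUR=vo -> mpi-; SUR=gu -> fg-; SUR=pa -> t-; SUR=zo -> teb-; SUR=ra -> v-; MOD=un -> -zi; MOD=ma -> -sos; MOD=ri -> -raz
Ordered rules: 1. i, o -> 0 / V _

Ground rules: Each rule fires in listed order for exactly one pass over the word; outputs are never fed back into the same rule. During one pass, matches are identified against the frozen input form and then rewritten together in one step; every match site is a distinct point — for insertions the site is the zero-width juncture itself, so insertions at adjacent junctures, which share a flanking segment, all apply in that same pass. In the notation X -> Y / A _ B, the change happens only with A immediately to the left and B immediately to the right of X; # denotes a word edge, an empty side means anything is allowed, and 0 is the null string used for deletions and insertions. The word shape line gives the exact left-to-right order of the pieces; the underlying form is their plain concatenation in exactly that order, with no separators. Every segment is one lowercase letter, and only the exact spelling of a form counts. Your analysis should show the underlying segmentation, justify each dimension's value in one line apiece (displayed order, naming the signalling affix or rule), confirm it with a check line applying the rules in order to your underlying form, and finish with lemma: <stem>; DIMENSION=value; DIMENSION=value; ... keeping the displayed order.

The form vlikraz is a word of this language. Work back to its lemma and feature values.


underlying: v-liok-raz
SUR=ra - signalled by the affix v-
MOD=ri - signalled by the affix -raz
check: vliokraz -> vlikraz
lemma: liok; SUR=ra; MOD=ri


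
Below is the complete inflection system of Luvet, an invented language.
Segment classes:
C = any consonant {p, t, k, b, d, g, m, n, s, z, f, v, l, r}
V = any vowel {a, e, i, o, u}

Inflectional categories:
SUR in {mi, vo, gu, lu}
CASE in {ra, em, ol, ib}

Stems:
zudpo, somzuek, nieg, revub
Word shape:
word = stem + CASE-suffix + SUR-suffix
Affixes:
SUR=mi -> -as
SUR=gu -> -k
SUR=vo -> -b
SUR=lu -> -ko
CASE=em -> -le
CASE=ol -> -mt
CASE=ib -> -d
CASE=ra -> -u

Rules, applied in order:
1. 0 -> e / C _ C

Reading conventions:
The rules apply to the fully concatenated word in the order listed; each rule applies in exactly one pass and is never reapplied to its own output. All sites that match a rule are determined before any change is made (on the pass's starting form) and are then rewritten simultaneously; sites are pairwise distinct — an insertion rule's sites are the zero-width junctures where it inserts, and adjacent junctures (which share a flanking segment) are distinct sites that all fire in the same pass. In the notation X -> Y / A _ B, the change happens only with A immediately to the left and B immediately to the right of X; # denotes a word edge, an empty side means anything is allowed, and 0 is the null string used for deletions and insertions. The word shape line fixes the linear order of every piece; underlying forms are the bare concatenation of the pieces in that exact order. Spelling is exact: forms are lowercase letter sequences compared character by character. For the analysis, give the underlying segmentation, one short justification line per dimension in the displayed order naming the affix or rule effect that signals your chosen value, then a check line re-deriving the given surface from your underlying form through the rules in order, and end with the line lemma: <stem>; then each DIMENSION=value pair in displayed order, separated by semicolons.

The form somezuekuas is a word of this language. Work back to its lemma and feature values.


underlying: somzuek-u-as
SUR=mi - signalled by the affix -as
CASE=ra - signalled by the affix -u
check: somzuekuas -> somezuekuas
lemma: somzuek; SUR=mi; CASE=ra


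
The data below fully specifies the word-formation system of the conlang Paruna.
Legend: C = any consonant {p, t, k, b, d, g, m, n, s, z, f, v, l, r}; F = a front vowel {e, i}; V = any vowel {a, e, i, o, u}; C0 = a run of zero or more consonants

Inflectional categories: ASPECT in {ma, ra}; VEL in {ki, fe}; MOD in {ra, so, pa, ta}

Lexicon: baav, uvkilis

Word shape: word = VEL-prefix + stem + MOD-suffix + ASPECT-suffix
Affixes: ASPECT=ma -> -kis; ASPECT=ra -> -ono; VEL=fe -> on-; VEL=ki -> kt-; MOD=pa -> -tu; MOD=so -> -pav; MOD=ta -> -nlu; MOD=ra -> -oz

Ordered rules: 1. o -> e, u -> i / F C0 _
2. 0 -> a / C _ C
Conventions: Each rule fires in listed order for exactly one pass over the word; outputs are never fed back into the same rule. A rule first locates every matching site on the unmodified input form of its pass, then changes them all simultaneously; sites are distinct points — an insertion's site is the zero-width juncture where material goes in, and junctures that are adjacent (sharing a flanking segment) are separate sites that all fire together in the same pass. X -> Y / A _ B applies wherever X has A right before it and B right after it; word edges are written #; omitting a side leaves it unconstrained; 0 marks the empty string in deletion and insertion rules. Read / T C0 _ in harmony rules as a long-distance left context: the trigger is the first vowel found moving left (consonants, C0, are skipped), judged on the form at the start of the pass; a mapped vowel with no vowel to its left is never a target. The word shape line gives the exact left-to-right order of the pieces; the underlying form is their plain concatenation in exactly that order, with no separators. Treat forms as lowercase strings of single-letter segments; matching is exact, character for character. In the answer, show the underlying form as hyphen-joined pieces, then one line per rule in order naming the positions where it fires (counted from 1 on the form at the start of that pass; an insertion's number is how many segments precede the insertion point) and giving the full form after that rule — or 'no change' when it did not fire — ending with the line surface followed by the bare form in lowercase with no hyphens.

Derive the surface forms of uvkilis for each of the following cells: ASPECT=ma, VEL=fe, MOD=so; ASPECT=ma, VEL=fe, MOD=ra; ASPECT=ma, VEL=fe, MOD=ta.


cell ASPECT=ma, VEL=fe, MOD=so:
underlying: on-uvkilis-pav-kis
1. o -> e, u -> i / F C0 _: no change
2. 0 -> a / C _ C: inserts after position(s) 4, 9, 12: onuvakilisapavakis
surface: onuvakilisapavakis

cell ASPECT=ma, VEL=fe, MOD=ra:
underlying: on-uvkilis-oz-kis
1. o -> e, u -> i / F C0 _: fires at position(s) 10: onuvkilisezkis
2. 0 -> a / C _ C: inserts after position(s) 4, 11: onuvakilisezakis
surface: onuvakilisezakis

cell ASPECT=ma, VEL=fe, MOD=ta:
underlying: on-uvkilis-nlu-kis
1. o -> e, u -> i / F C0 _: fires at position(s) 12: onuvkilisnlikis
2. 0 -> a / C _ C: inserts after position(s) 4, 9, 10: onuvakilisanalikis
surface: onuvakilisanalikis


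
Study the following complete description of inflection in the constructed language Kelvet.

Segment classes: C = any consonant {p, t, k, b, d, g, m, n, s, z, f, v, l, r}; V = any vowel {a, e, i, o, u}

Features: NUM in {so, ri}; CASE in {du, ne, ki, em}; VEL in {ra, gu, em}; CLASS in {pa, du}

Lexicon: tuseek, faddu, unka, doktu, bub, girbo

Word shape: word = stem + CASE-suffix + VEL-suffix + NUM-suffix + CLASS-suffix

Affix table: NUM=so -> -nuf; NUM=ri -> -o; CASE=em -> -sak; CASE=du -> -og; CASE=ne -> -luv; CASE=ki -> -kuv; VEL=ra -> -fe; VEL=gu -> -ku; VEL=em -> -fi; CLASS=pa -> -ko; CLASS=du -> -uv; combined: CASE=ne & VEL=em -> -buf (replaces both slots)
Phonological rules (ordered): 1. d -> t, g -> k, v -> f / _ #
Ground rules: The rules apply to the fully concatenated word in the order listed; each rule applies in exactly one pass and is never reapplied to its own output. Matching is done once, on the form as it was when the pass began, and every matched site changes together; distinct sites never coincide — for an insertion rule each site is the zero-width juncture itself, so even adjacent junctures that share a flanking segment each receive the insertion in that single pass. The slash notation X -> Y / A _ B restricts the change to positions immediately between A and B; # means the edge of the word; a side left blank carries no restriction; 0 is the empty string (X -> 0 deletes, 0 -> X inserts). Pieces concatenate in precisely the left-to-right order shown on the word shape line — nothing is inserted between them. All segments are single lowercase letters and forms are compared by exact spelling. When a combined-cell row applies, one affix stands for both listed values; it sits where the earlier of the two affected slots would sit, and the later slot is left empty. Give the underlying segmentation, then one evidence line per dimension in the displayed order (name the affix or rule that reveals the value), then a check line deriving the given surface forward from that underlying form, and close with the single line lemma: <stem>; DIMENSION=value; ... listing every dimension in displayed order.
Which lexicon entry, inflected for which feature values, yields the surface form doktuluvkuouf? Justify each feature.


underlying: doktu-luv-ku-o-uv
NUM=ri - signalled by the affix -o
CASE=ne - signalled by the affix -luv
VEL=gu - signalled by the affix -ku
CLASS=du - signalled by the affix -uv
check: doktuluvkuouv -> doktuluvkuouf
lemma: doktu; NUM=ri; CASE=ne; VEL=gu; CLASS=du
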